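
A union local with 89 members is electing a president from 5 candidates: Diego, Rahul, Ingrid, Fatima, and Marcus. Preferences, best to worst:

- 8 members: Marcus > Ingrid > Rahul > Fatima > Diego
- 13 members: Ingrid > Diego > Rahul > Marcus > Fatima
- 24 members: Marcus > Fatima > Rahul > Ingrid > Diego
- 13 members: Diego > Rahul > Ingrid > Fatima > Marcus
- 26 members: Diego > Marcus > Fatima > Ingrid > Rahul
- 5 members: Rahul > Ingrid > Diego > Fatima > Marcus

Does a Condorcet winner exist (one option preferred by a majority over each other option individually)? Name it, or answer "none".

Checking pairwise contests:
Ingrid beats Diego 50–39.
Diego beats Rahul 52–37.
Fatima beats Ingrid 50–39.
Diego beats Fatima 57–32.
Diego beats Marcus 57–32.
Every option loses at least one head-to-head, so there is no Condorcet winner.

none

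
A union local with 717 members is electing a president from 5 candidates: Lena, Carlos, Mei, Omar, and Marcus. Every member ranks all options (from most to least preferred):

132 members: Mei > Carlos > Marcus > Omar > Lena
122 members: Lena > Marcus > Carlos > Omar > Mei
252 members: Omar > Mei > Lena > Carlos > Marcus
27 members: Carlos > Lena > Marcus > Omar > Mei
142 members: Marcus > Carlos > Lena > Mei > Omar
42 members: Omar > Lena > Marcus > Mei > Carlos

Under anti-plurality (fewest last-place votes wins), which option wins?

Last-place votes: Lena 132, Carlos 42, Mei 149, Omar 142, Marcus 252.
Carlos is ranked last by the fewest voters, so Carlos wins.

Carlos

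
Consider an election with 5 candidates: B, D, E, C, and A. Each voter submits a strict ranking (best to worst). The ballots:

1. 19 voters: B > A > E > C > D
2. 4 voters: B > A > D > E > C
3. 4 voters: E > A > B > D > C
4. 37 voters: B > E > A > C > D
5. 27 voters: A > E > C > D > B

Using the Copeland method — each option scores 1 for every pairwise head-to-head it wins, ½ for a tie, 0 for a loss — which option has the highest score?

B

B: beats D, E, C, and A → score 4.
D: loses to B, E, C, and A → score 0.
E: beats D and C; loses to B and A → score 2.
C: beats D; loses to B, E, and A → score 1.
A: beats D, E, and C; loses to B → score 3.
B has the best pairwise record.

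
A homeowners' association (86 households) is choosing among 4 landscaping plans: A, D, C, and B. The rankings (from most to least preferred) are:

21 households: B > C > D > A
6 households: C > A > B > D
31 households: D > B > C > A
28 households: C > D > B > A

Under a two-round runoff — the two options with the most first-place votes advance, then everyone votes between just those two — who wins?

Round 1 first-place votes: A 0, D 31, C 34, B 21.
C and D advance.
Runoff: C is preferred to D by 55 voters; D by 31.
C wins the runoff.

C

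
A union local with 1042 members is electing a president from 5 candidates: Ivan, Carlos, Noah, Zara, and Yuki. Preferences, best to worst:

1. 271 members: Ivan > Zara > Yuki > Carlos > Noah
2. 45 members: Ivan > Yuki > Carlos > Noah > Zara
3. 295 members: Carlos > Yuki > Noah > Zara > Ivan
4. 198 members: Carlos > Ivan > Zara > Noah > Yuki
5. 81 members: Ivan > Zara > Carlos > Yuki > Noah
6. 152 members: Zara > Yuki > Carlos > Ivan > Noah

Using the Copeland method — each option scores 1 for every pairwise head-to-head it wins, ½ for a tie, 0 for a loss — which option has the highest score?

Ivan: beats Noah, Zara, and Yuki; loses to Carlos → score 3.
Carlos: beats Ivan, Noah, Zara, and Yuki → score 4.
Noah: loses to Ivan, Carlos, Zara, and Yuki → score 0.
Zara: beats Noah and Yuki; loses to Ivan and Carlos → score 2.
Yuki: beats Noah; loses to Ivan, Carlos, and Zara → score 1.
Carlos has the best pairwise record.

Carlos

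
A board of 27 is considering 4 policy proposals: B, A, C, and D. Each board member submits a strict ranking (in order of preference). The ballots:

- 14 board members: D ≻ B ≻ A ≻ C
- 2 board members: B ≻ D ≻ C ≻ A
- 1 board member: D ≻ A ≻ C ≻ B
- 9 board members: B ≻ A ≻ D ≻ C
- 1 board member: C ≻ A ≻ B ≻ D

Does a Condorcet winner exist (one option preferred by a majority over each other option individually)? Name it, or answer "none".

D vs B: 15–12 for D.
D vs A: 17–10 for D.
D vs C: 26–1 for D.
D beats every other option head-to-head.

D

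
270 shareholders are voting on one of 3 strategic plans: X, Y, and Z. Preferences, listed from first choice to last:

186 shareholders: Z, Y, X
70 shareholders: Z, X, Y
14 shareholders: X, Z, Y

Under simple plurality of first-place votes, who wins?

First-place votes: X 14, Y 0, Z 256.
Z has the most first-place votes.

Z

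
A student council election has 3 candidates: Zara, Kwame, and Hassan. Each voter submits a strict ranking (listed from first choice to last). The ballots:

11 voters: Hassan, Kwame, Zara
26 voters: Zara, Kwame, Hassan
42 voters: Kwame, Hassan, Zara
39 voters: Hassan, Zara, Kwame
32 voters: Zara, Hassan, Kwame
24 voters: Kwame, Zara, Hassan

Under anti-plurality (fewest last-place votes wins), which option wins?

Hassan

Last-place votes: Zara 53, Kwame 71, Hassan 50.
Hassan is ranked last by the fewest voters, so Hassan wins.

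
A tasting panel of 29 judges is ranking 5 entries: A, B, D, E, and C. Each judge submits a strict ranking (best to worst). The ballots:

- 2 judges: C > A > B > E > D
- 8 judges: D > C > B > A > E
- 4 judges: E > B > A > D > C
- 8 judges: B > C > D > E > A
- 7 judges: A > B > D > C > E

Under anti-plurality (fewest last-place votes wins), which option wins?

B

Last-place votes: A 8, B 0, D 2, E 15, C 4.
B is ranked last by the fewest voters, so B wins.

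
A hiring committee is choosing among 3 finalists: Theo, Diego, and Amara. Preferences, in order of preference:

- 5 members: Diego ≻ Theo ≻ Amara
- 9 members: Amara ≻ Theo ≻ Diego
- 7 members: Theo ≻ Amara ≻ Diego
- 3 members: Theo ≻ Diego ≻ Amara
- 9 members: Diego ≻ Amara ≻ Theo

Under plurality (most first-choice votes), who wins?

Diego

First-place votes: Theo 10, Diego 14, Amara 9.
Diego has the most first-place votes.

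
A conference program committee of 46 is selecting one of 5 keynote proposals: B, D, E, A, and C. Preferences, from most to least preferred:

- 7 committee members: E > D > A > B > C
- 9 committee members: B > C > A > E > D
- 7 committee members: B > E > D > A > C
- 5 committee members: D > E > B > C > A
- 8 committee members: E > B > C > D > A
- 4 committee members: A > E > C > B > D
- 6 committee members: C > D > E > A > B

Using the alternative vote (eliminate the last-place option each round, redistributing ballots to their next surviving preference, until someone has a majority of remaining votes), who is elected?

E

Round 1: B 16, D 5, E 15, A 4, C 6. Eliminate A.
Round 2: B 16, D 5, E 19, C 6. Eliminate D.
Round 3: B 16, E 24, C 6. E has a majority.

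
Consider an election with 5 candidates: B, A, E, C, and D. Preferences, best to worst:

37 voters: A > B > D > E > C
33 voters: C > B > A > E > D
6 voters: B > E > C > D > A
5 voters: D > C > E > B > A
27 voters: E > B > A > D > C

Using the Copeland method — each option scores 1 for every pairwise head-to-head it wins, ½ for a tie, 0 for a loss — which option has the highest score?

B: beats A, E, C, and D → score 4.
A: beats E, C, and D; loses to B → score 3.
E: beats C and D; loses to B and A → score 2.
C: loses to B, A, E, and D → score 0.
D: beats C; loses to B, A, and E → score 1.
B has the best pairwise record.

B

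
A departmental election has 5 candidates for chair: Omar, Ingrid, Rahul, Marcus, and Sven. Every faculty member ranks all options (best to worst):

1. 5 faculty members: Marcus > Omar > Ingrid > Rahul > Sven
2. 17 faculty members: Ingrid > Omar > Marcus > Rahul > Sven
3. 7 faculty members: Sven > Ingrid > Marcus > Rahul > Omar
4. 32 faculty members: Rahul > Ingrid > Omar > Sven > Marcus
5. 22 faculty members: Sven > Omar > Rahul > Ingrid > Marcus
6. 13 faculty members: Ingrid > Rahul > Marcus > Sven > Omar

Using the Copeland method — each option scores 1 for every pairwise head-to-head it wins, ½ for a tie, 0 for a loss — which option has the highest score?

Rahul

Omar: beats Marcus and Sven; loses to Ingrid and Rahul → score 2.
Ingrid: beats Omar, Marcus, and Sven; loses to Rahul → score 3.
Rahul: beats Omar, Ingrid, Marcus, and Sven → score 4.
Marcus: loses to Omar, Ingrid, Rahul, and Sven → score 0.
Sven: beats Marcus; loses to Omar, Ingrid, and Rahul → score 1.
Rahul has the best pairwise record.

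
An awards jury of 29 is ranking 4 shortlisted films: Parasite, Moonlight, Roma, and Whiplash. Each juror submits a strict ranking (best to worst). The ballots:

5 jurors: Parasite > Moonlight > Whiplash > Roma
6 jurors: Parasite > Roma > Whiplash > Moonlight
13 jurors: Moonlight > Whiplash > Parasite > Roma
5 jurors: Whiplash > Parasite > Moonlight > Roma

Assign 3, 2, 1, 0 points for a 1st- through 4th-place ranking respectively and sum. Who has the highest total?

Parasite

Parasite: 5·3 + 6·3 + 13·1 + 5·2 = 56
Moonlight: 5·2 + 6·0 + 13·3 + 5·1 = 54
Roma: 5·0 + 6·2 + 13·0 + 5·0 = 12
Whiplash: 5·1 + 6·1 + 13·2 + 5·3 = 52
Parasite has the highest Borda score (56).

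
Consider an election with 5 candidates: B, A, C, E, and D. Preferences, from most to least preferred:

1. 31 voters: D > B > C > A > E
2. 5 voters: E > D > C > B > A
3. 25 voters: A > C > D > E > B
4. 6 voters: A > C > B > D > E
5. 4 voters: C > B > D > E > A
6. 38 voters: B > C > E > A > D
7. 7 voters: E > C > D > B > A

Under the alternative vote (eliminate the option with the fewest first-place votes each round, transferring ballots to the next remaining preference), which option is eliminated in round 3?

Round 1: B 38, A 31, C 4, E 12, D 31. Eliminate C.
Round 2: B 42, A 31, E 12, D 31. Eliminate E.
Round 3: B 42, A 31, D 43. Eliminate A.

A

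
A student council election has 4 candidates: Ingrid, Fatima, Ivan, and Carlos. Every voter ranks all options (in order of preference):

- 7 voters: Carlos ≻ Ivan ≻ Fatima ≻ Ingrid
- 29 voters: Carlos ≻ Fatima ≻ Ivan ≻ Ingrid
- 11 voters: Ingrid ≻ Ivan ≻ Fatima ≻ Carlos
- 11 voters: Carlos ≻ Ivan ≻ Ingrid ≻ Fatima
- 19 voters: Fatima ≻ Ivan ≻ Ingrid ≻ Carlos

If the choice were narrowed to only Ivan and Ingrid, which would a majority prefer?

Ivan

Voters preferring Ivan to Ingrid: 66; preferring Ingrid to Ivan: 11.
Ivan wins the head-to-head.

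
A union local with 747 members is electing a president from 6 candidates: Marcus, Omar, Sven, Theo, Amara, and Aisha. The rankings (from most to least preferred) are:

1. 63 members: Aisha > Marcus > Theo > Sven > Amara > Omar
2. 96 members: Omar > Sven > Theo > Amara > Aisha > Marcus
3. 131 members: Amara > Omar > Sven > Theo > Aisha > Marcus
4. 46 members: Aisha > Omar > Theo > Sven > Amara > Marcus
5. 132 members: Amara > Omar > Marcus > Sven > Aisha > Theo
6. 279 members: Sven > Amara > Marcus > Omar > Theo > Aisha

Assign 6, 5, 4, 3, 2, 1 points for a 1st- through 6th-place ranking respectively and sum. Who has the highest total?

Amara

Marcus: 63·5 + 96·1 + 131·1 + 46·1 + 132·4 + 279·4 = 2232
Omar: 63·1 + 96·6 + 131·5 + 46·5 + 132·5 + 279·3 = 3021
Sven: 63·3 + 96·5 + 131·4 + 46·3 + 132·3 + 279·6 = 3401
Theo: 63·4 + 96·4 + 131·3 + 46·4 + 132·1 + 279·2 = 1903
Amara: 63·2 + 96·3 + 131·6 + 46·2 + 132·6 + 279·5 = 3479
Aisha: 63·6 + 96·2 + 131·2 + 46·6 + 132·2 + 279·1 = 1651
Amara has the highest Borda score (3479).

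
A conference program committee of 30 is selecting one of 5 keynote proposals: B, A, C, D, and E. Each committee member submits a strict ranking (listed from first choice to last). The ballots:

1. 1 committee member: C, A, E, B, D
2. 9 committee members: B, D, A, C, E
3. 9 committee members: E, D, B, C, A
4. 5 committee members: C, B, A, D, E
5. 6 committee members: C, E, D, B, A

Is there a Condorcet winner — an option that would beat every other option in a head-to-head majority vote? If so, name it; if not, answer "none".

Checking pairwise contests:
E beats B 16–14.
B beats A 29–1.
B beats C 18–12.
E beats D 16–14.
C beats E 21–9.
Every option loses at least one head-to-head, so there is no Condorcet winner.

none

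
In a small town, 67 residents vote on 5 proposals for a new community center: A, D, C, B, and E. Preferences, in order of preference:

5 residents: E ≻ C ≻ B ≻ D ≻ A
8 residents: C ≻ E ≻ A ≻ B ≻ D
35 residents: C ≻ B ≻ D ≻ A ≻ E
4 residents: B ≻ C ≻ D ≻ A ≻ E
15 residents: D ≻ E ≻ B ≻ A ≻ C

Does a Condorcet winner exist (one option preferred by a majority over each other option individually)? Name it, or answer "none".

C

C vs A: 52–15 for C.
C vs D: 52–15 for C.
C vs B: 48–19 for C.
C vs E: 47–20 for C.
C beats every other option head-to-head.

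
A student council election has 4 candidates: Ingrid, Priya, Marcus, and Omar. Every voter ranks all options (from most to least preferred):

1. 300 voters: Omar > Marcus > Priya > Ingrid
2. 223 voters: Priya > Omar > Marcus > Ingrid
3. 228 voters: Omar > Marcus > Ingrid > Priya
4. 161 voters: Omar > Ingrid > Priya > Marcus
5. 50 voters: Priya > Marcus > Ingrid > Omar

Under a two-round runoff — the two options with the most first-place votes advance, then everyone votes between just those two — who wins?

Round 1 first-place votes: Ingrid 0, Priya 273, Marcus 0, Omar 689.
Omar and Priya advance.
Runoff: Omar is preferred to Priya by 689 voters; Priya by 273.
Omar wins the runoff.

Omar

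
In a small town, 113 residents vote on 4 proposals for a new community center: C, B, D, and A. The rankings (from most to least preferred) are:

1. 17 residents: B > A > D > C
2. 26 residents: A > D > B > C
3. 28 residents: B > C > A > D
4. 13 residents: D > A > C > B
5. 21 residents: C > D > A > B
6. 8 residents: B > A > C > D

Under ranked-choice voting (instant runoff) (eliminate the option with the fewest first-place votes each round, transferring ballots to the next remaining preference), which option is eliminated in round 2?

Round 1: C 21, B 53, D 13, A 26. Eliminate D.
Round 2: C 21, B 53, A 39. Eliminate C.

C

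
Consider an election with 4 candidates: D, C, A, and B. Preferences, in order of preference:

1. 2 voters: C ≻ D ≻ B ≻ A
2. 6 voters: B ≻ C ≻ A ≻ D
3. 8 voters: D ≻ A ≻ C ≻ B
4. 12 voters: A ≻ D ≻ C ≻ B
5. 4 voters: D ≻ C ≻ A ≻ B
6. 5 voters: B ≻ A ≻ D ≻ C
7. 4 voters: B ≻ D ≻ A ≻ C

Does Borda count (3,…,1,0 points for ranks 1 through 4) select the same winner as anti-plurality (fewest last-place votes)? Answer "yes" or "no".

Borda — scores: D 77, C 46, A 76, B 47. Winner: D.
Anti-plurality — last-place votes: D 6, C 9, A 2, B 24. Winner: A.
The two methods disagree.

no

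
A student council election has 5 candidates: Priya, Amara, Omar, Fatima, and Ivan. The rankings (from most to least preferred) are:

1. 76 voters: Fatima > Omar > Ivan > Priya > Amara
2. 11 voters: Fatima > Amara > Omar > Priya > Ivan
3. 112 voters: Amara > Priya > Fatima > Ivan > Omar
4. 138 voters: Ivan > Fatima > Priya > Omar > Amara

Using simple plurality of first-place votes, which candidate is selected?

First-place votes: Priya 0, Amara 112, Omar 0, Fatima 87, Ivan 138.
Ivan has the most first-place votes.

Ivan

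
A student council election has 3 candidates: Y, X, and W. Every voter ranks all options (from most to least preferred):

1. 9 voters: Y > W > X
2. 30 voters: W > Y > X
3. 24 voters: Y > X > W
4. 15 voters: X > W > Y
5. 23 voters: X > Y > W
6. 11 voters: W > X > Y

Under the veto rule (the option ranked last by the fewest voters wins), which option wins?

Last-place votes: Y 26, X 39, W 47.
Y is ranked last by the fewest voters, so Y wins.

Y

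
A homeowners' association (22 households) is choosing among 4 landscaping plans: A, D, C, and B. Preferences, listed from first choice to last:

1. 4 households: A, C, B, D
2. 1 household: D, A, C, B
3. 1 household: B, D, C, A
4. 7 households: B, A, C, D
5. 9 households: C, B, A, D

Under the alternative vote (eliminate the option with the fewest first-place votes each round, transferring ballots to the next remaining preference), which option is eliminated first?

D

Round 1: A 4, D 1, C 9, B 8. Eliminate D.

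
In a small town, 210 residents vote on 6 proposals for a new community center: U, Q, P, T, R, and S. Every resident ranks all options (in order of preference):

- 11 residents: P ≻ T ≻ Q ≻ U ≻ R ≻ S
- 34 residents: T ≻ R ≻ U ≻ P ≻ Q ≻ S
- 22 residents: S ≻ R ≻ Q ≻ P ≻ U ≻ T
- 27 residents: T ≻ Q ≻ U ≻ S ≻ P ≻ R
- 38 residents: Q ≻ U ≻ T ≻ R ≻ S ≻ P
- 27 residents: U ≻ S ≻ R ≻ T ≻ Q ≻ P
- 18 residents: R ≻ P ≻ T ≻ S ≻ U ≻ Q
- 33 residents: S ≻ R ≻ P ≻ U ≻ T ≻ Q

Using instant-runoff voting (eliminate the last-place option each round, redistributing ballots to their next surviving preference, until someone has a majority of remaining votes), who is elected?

T

Round 1: U 27, Q 38, P 11, T 61, R 18, S 55. Eliminate P.
Round 2: U 27, Q 38, T 72, R 18, S 55. Eliminate R.
Round 3: U 27, Q 38, T 90, S 55. Eliminate U.
Round 4: Q 38, T 90, S 82. Eliminate Q.
Round 5: T 128, S 82. T has a majority.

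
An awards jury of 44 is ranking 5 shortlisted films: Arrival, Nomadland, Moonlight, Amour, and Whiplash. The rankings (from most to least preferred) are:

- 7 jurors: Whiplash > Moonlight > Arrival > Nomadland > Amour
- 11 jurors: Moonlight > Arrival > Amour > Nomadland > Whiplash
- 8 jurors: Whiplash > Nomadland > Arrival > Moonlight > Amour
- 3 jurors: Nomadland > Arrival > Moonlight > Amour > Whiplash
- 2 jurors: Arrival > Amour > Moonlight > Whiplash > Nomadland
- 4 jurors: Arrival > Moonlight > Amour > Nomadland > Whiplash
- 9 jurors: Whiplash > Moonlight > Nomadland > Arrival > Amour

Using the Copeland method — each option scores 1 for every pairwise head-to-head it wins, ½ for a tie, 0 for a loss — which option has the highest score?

Arrival: beats Nomadland and Amour; loses to Moonlight and Whiplash → score 2.
Nomadland: beats Amour; loses to Arrival, Moonlight, and Whiplash → score 1.
Moonlight: beats Arrival, Nomadland, and Amour; loses to Whiplash → score 3.
Amour: loses to Arrival, Nomadland, Moonlight, and Whiplash → score 0.
Whiplash: beats Arrival, Nomadland, Moonlight, and Amour → score 4.
Whiplash has the best pairwise record.

Whiplash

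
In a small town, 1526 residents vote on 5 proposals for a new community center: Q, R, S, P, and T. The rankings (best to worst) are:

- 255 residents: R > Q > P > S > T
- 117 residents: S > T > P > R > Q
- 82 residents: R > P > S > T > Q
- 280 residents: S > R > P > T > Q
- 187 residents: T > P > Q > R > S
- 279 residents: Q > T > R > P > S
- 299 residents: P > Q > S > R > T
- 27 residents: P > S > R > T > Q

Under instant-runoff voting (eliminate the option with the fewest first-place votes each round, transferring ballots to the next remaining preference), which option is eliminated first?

Round 1: Q 279, R 337, S 397, P 326, T 187. Eliminate T.

T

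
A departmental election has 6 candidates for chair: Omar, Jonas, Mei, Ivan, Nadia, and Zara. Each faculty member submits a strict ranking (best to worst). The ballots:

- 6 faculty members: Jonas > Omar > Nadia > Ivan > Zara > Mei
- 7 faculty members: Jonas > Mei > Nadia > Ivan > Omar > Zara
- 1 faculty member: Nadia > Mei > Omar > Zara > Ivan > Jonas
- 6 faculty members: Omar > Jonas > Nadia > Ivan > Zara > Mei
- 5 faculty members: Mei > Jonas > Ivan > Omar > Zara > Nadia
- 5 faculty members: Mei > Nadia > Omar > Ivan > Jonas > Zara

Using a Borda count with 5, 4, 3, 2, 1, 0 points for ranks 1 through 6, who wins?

Omar: 6·4 + 7·1 + 1·3 + 6·5 + 5·2 + 5·3 = 89
Jonas: 6·5 + 7·5 + 1·0 + 6·4 + 5·4 + 5·1 = 114
Mei: 6·0 + 7·4 + 1·4 + 6·0 + 5·5 + 5·5 = 82
Ivan: 6·2 + 7·2 + 1·1 + 6·2 + 5·3 + 5·2 = 64
Nadia: 6·3 + 7·3 + 1·5 + 6·3 + 5·0 + 5·4 = 82
Zara: 6·1 + 7·0 + 1·2 + 6·1 + 5·1 + 5·0 = 19
Jonas has the highest Borda score (114).

Jonas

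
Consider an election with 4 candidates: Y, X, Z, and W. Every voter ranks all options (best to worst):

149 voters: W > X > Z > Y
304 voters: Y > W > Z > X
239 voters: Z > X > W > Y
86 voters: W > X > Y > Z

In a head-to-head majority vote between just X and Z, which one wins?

Z

Voters preferring X to Z: 235; preferring Z to X: 543.
Z wins the head-to-head.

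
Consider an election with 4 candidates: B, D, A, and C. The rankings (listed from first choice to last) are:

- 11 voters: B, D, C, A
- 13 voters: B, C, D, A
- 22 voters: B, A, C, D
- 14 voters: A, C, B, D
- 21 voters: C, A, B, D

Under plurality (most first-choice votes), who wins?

First-place votes: B 46, D 0, A 14, C 21.
B has the most first-place votes.

B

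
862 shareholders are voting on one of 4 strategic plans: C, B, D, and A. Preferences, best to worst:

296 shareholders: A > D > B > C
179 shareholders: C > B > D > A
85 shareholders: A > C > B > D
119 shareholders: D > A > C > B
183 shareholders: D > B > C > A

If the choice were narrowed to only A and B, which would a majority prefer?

A

Voters preferring A to B: 500; preferring B to A: 362.
A wins the head-to-head.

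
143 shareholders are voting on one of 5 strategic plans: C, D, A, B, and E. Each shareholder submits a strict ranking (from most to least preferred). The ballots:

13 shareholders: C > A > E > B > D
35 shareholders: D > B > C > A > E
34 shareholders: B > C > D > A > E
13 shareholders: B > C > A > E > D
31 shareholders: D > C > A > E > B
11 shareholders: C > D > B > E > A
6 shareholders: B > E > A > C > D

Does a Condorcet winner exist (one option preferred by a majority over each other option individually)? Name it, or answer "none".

none

Checking pairwise contests:
B beats C 88–55.
C beats D 77–66.
C beats A 137–6.
D beats B 77–66.
C beats E 137–6.
Every option loses at least one head-to-head, so there is no Condorcet winner.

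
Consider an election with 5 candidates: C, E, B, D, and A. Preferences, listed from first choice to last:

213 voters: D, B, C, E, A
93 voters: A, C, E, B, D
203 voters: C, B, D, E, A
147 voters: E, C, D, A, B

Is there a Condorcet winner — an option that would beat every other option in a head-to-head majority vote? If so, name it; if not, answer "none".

C vs E: 509–147 for C.
C vs B: 443–213 for C.
C vs D: 443–213 for C.
C vs A: 563–93 for C.
C beats every other option head-to-head.

C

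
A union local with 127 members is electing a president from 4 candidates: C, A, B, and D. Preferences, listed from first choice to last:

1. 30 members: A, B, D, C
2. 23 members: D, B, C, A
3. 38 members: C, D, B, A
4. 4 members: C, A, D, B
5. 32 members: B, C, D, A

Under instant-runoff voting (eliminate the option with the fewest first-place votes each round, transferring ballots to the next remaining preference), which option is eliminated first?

Round 1: C 42, A 30, B 32, D 23. Eliminate D.

D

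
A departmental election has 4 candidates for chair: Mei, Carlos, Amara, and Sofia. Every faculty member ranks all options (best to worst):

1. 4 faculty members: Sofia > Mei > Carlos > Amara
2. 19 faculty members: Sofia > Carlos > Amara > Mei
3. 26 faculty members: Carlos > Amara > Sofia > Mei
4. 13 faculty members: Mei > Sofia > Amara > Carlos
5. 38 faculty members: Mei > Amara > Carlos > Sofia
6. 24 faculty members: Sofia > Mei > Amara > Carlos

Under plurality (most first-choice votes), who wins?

Mei

First-place votes: Mei 51, Carlos 26, Amara 0, Sofia 47.
Mei has the most first-place votes.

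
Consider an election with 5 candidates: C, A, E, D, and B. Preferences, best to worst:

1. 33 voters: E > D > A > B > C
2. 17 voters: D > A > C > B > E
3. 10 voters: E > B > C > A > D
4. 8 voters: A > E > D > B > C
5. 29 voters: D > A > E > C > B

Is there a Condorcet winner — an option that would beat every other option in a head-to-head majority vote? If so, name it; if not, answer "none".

Checking pairwise contests:
A beats C 87–10.
D beats A 79–18.
A beats E 54–43.
E beats D 51–46.
A beats B 87–10.
Every option loses at least one head-to-head, so there is no Condorcet winner.

none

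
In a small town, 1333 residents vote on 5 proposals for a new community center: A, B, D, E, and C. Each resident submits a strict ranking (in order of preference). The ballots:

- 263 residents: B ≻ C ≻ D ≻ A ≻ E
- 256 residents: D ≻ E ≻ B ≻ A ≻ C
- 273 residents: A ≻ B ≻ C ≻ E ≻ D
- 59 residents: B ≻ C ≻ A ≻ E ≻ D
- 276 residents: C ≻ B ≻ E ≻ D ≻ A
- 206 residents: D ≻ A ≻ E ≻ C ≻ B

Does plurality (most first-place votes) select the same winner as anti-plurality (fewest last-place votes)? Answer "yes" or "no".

no

Plurality — first-place votes: A 273, B 322, D 462, E 0, C 276. Winner: D.
Anti-plurality — last-place votes: A 276, B 206, D 332, E 263, C 256. Winner: B.
The two methods disagree.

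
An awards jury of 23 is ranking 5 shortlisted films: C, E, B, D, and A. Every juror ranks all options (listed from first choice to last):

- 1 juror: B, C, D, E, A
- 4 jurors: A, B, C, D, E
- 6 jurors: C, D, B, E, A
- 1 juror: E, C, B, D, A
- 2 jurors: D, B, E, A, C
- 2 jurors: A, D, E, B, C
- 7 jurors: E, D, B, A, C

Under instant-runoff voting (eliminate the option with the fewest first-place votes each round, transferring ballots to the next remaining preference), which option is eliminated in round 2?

Round 1: C 6, E 8, B 1, D 2, A 6. Eliminate B.
Round 2: C 7, E 8, D 2, A 6. Eliminate D.

D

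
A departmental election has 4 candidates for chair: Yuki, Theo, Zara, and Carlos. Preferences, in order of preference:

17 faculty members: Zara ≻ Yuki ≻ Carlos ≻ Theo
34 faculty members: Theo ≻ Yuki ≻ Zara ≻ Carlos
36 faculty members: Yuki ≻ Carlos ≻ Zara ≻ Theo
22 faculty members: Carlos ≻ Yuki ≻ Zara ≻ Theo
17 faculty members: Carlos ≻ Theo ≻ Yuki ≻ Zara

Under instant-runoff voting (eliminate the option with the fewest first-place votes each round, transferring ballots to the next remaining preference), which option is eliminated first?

Zara

Round 1: Yuki 36, Theo 34, Zara 17, Carlos 39. Eliminate Zara.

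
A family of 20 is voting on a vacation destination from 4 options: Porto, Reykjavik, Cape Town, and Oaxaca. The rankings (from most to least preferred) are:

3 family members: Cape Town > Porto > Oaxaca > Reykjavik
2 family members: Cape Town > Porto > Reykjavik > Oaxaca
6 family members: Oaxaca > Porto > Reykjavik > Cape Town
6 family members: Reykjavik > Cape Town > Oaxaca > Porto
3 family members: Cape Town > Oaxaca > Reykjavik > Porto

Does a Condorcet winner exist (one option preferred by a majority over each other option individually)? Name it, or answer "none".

none

Checking pairwise contests:
Cape Town beats Porto 14–6.
Porto beats Reykjavik 11–9.
Reykjavik beats Cape Town 12–8.
Cape Town beats Oaxaca 14–6.
Every option loses at least one head-to-head, so there is no Condorcet winner.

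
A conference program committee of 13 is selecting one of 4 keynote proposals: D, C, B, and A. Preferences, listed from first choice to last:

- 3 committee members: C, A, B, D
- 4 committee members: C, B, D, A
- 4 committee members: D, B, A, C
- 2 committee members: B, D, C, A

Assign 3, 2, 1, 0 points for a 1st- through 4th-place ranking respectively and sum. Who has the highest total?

B

D: 3·0 + 4·1 + 4·3 + 2·2 = 20
C: 3·3 + 4·3 + 4·0 + 2·1 = 23
B: 3·1 + 4·2 + 4·2 + 2·3 = 25
A: 3·2 + 4·0 + 4·1 + 2·0 = 10
B has the highest Borda score (25).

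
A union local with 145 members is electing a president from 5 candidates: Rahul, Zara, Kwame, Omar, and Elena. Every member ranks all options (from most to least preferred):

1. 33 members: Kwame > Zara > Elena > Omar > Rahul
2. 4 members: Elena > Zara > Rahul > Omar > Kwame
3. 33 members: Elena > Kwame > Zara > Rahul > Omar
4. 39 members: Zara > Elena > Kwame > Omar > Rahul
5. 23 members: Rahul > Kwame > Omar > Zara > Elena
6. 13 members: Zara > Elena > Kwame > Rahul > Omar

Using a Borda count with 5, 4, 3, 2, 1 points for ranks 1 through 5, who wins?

Rahul: 33·1 + 4·3 + 33·2 + 39·1 + 23·5 + 13·2 = 291
Zara: 33·4 + 4·4 + 33·3 + 39·5 + 23·2 + 13·5 = 553
Kwame: 33·5 + 4·1 + 33·4 + 39·3 + 23·4 + 13·3 = 549
Omar: 33·2 + 4·2 + 33·1 + 39·2 + 23·3 + 13·1 = 267
Elena: 33·3 + 4·5 + 33·5 + 39·4 + 23·1 + 13·4 = 515
Zara has the highest Borda score (553).

Zara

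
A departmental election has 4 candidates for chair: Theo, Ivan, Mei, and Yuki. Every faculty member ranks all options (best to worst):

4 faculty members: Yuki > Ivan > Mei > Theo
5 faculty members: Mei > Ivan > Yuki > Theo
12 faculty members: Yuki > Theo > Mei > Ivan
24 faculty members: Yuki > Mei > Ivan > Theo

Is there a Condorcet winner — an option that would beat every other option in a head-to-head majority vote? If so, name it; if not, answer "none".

Yuki

Yuki vs Theo: 45–0 for Yuki.
Yuki vs Ivan: 40–5 for Yuki.
Yuki vs Mei: 40–5 for Yuki.
Yuki beats every other option head-to-head.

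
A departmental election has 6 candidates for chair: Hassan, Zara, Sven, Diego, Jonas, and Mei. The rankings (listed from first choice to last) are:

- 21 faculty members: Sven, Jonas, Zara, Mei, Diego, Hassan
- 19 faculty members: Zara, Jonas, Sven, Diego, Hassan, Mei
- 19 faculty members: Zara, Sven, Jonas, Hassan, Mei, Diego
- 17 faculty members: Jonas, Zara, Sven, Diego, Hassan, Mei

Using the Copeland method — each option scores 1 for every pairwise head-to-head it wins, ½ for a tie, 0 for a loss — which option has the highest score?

Hassan: beats Mei; loses to Zara, Sven, Diego, and Jonas → score 1.
Zara: beats Hassan, Sven, Diego, and Mei; ties Jonas → score 4.5.
Sven: beats Hassan, Diego, Jonas, and Mei; loses to Zara → score 4.
Diego: beats Hassan; loses to Zara, Sven, Jonas, and Mei → score 1.
Jonas: beats Hassan, Diego, and Mei; ties Zara; loses to Sven → score 3.5.
Mei: beats Diego; loses to Hassan, Zara, Sven, and Jonas → score 1.
Zara has the best pairwise record.

Zara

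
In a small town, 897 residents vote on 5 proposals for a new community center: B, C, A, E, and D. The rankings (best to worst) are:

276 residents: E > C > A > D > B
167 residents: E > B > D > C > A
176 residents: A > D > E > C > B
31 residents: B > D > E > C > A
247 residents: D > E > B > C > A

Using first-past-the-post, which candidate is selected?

E

First-place votes: B 31, C 0, A 176, E 443, D 247.
E has the most first-place votes.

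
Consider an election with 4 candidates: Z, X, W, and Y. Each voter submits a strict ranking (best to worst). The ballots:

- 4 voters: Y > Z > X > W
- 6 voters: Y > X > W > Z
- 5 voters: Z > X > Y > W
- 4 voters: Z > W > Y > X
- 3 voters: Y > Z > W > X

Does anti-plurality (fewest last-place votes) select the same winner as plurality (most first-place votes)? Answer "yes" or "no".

yes

Anti-plurality — last-place votes: Z 6, X 7, W 9, Y 0. Winner: Y.
Plurality — first-place votes: Z 9, X 0, W 0, Y 13. Winner: Y.
The two methods agree.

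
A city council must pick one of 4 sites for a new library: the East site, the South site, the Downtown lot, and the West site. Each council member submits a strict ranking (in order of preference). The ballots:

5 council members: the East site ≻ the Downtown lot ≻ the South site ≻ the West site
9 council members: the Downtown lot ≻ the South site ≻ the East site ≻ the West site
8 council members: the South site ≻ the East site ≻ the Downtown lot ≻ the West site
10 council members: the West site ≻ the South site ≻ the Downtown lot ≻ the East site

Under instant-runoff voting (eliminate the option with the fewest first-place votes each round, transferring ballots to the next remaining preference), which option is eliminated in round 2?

Round 1: the East site 5, the South site 8, the Downtown lot 9, the West site 10. Eliminate the East site.
Round 2: the South site 8, the Downtown lot 14, the West site 10. Eliminate the South site.

the South site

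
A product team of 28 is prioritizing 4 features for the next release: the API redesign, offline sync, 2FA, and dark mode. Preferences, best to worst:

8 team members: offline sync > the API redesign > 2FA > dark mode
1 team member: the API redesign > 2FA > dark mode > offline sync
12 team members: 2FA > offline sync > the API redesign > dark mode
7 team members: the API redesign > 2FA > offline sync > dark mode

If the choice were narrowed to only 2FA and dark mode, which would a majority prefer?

Voters preferring 2FA to dark mode: 28; preferring dark mode to 2FA: 0.
2FA wins the head-to-head.

2FA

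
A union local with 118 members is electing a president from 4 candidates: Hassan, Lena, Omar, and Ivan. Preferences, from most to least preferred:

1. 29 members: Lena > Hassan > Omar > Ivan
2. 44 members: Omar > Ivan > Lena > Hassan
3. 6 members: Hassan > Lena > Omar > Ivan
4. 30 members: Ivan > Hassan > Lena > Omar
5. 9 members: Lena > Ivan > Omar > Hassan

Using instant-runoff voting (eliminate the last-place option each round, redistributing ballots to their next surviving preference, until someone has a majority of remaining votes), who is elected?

Lena

Round 1: Hassan 6, Lena 38, Omar 44, Ivan 30. Eliminate Hassan.
Round 2: Lena 44, Omar 44, Ivan 30. Eliminate Ivan.
Round 3: Lena 74, Omar 44. Lena has a majority.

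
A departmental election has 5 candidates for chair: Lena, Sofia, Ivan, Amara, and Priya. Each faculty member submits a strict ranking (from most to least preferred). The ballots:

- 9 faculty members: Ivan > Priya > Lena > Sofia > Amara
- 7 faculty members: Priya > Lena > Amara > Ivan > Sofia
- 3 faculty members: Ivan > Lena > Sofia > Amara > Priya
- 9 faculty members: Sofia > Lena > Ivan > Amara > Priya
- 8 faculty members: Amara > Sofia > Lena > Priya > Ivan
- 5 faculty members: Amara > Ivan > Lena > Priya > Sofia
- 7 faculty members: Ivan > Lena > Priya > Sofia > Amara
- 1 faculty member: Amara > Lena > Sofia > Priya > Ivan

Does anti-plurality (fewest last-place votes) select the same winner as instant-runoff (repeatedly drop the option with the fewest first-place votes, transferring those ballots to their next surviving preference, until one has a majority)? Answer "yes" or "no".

no

Anti-plurality — last-place votes: Lena 0, Sofia 12, Ivan 9, Amara 16, Priya 12. Winner: Lena.
Instant-runoff — R1 Lena 0, Sofia 9, Ivan 19, Amara 14, Priya 7 (Lena out); R2 Sofia 9, Ivan 19, Amara 14, Priya 7 (Priya out); R3 Sofia 9, Ivan 19, Amara 21 (Sofia out); R4 Ivan 28, Amara 21 (Ivan winner). Winner: Ivan.
The two methods disagree.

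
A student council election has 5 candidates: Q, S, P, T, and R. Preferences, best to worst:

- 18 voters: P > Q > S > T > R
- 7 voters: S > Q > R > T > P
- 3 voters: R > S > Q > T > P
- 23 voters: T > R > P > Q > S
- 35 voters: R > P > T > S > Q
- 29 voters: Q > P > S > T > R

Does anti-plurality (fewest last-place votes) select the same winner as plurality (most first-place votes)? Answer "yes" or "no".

no

Anti-plurality — last-place votes: Q 35, S 23, P 10, T 0, R 47. Winner: T.
Plurality — first-place votes: Q 29, S 7, P 18, T 23, R 38. Winner: R.
The two methods disagree.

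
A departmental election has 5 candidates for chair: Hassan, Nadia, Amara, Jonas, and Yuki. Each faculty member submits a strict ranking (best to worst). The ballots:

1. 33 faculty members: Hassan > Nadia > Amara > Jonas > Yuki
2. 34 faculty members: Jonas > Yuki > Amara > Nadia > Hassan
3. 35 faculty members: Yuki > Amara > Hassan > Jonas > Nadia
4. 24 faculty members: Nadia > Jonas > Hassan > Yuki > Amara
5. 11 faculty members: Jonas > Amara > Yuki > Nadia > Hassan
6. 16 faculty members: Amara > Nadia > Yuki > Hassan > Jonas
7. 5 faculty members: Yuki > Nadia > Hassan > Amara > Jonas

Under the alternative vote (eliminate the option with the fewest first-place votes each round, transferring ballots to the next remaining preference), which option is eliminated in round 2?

Round 1: Hassan 33, Nadia 24, Amara 16, Jonas 45, Yuki 40. Eliminate Amara.
Round 2: Hassan 33, Nadia 40, Jonas 45, Yuki 40. Eliminate Hassan.

Hassan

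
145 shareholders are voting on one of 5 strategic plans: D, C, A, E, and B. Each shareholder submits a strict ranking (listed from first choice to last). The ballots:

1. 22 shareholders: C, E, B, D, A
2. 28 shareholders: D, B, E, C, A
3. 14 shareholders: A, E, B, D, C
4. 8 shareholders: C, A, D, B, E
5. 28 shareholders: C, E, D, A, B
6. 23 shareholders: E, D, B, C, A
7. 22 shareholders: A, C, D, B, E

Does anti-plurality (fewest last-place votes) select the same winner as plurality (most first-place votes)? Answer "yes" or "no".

no

Anti-plurality — last-place votes: D 0, C 14, A 73, E 30, B 28. Winner: D.
Plurality — first-place votes: D 28, C 58, A 36, E 23, B 0. Winner: C.
The two methods disagree.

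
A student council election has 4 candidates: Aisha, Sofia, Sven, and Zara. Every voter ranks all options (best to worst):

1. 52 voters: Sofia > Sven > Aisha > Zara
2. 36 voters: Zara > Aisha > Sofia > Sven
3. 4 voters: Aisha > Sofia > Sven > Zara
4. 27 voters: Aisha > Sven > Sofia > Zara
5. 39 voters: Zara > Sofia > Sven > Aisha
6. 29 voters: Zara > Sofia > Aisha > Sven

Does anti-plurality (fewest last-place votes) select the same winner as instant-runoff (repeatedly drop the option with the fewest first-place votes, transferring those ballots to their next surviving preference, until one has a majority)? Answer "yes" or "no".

Anti-plurality — last-place votes: Aisha 39, Sofia 0, Sven 65, Zara 83. Winner: Sofia.
Instant-runoff — R1 Aisha 31, Sofia 52, Sven 0, Zara 104 (Zara winner). Winner: Zara.
The two methods disagree.

no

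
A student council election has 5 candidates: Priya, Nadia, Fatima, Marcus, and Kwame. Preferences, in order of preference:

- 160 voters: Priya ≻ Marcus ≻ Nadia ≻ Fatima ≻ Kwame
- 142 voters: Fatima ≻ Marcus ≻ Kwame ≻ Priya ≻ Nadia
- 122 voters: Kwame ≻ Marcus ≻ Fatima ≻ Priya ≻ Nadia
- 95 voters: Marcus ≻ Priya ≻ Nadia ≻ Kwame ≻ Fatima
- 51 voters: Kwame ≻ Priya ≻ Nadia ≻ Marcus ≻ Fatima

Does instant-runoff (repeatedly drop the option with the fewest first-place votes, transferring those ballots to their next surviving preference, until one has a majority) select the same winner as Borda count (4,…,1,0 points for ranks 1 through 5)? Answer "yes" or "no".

Instant-runoff — R1 Priya 160, Nadia 0, Fatima 142, Marcus 95, Kwame 173 (Nadia out); R2 Priya 160, Fatima 142, Marcus 95, Kwame 173 (Marcus out); R3 Priya 255, Fatima 142, Kwame 173 (Fatima out); R4 Priya 255, Kwame 315 (Kwame winner). Winner: Kwame.
Borda — scores: Priya 1342, Nadia 612, Fatima 972, Marcus 1703, Kwame 1071. Winner: Marcus.
The two methods disagree.

no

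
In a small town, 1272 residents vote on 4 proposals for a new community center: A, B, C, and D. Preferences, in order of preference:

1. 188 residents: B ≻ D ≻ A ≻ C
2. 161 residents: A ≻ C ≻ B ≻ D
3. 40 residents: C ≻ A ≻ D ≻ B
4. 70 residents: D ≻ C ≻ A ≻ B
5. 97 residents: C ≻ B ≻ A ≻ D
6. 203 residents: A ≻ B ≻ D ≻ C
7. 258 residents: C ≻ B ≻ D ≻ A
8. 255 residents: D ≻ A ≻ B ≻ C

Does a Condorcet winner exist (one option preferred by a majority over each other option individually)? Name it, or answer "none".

none

Checking pairwise contests:
D beats A 771–501.
A beats B 729–543.
A beats C 807–465.
B beats D 907–365.
Every option loses at least one head-to-head, so there is no Condorcet winner.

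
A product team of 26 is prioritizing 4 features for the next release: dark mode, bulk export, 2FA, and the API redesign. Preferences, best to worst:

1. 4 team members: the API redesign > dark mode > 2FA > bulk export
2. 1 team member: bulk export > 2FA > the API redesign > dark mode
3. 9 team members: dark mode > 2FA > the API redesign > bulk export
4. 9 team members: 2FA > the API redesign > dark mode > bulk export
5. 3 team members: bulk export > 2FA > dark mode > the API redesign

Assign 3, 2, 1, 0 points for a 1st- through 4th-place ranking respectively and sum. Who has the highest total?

2FA

dark mode: 4·2 + 1·0 + 9·3 + 9·1 + 3·1 = 47
bulk export: 4·0 + 1·3 + 9·0 + 9·0 + 3·3 = 12
2FA: 4·1 + 1·2 + 9·2 + 9·3 + 3·2 = 57
the API redesign: 4·3 + 1·1 + 9·1 + 9·2 + 3·0 = 40
2FA has the highest Borda score (57).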